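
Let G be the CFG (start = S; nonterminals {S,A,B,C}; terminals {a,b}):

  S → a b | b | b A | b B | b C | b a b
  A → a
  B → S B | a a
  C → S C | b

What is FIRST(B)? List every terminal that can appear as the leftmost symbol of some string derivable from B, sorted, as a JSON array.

FIRST iteration:
iter 1:
  A via A→a: +{a}
  B via B→a a: +{a}
  C via C→b: +{b}
  S via S→a b: +{a}
  S via S→b: +{b}
  FIRST[S]={a,b}  FIRST[A]={a}  FIRST[B]={a}  FIRST[C]={b}
iter 2:
  B via B→S B: +{b}
  C via C→S C: +{a}
  FIRST[S]={a,b}  FIRST[A]={a}  FIRST[B]={a,b}  FIRST[C]={a,b}
iter 3: — fixpoint
  FIRST[S]={a,b}  FIRST[A]={a}  FIRST[B]={a,b}  FIRST[C]={a,b}

FIRST(B) = ["a", "b"]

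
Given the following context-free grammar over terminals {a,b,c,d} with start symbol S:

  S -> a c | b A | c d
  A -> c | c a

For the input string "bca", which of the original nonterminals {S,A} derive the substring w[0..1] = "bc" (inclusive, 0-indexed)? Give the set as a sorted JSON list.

CNF form of G:
  S -> T0 T3 | T1 T0 | T2 A
  A -> T0 T1 | c
  T0 -> c
  T1 -> a
  T2 -> b
  T3 -> d

CYK fill, restricted to cells inside w[0..1]:
  cell(0,0) b: {T2}  orig:{}
  cell(1,1) c: {A,T0}  orig:{A}
  cell(0,1) bc: {S}

Original NTs in T[0,1] deriving "bc": ["S"]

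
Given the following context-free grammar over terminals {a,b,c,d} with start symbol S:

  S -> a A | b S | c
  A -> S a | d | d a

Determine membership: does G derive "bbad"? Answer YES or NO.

CNF form of G:
  S -> T0 A | T2 S | c
  A -> S T0 | T1 T0 | d
  T0 -> a
  T1 -> d
  T2 -> b

Fill CYK table bottom-up:
  T[0,0] 'b' = {T2}  orig:{}
  T[1,1] 'b' = {T2}  orig:{}
  T[2,2] 'a' = {T0}  orig:{}
  T[3,3] 'd' = {A,T1}  orig:{A}
  T[0,1] 'bb' = ∅
  T[1,2] 'ba' = ∅
  T[2,3] 'ad' = {S}
  T[0,2] 'bba' = ∅
  T[1,3] 'bad' = {S}
  T[0,3] 'bbad' = {S}

S ∈ T[0,3] ⇒ YES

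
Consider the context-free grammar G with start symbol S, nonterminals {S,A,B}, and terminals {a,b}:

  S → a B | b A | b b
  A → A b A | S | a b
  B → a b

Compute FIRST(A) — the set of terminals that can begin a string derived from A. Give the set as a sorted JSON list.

FIRST iteration:
iter 1:
  A via A→a b: +{a}
  B via B→a b: +{a}
  S via S→a B: +{a}
  S via S→b A: +{b}
  FIRST[S]={a,b}  FIRST[A]={a}  FIRST[B]={a}
iter 2:
  A via A→S: +{b}
  FIRST[S]={a,b}  FIRST[A]={a,b}  FIRST[B]={a}
iter 3: (stable)
  FIRST[S]={a,b}  FIRST[A]={a,b}  FIRST[B]={a}

FIRST(A) = ["a", "b"]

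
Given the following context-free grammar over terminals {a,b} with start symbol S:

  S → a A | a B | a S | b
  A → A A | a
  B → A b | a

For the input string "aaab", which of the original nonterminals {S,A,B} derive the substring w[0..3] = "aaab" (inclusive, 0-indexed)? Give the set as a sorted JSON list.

Convert to CNF:
  S -> T1 A | T1 B | T1 S | b
  A -> A A | a
  B -> A T0 | a
  T0 -> b
  T1 -> a

CYK table (by increasing span) (cells [i..j] with 0 ≤ i ≤ j ≤ 3 only):
  [0..0]={A,B,T1}  "a"  orig:{A,B}
  [1..1]={A,B,T1}  "a"  orig:{A,B}
  [2..2]={A,B,T1}  "a"  orig:{A,B}
  [3..3]={S,T0}  "b"  orig:{S}
  [0..1]={A,S}  "aa"
  [1..2]={A,S}  "aa"
  [2..3]={B,S}  "ab"
  [0..2]={A,S}  "aaa"
  [1..3]={B,S}  "aab"
  [0..3]={B,S}  "aaab"

Original NTs in T[0,3] deriving "aaab": ["B", "S"]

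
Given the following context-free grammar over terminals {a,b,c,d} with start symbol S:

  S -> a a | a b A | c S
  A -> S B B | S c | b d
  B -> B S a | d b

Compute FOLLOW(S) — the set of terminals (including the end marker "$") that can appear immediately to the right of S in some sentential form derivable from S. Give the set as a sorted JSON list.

Compute FIRST by fixpoint:
[1]
  A via A→b d: +{b}
  B via B→d b: +{d}
  S via S→a a: +{a}
  S via S→c S: +{c}
  S: {a,c}  A: {b}  B: {d}
[2]
  A via A→S B B: +{a,c}
  S: {a,c}  A: {a,b,c}  B: {d}
[3] (no change)
  S: {a,c}  A: {a,b,c}  B: {d}

Compute FOLLOW by fixpoint:
seed FOLLOW(S) with $
iter 1:
  A→S B B: FOLLOW(S) ⊇ FIRST(B) = {d}; new: +{d}
  A→S B B: FOLLOW(B) ⊇ FIRST(B) = {d}; new: +{d}
  A→S c: FOLLOW(S) ⊇ FIRST(c) = {c}; new: +{c}
  B→B S a: FOLLOW(B) ⊇ FIRST(S) = {a,c}; new: +{a,c}
  B→B S a: FOLLOW(S) ⊇ FIRST(a) = {a}; new: +{a}
  S→a b A: FOLLOW(A) ⊇ FOLLOW(S) ⊇ {$,a,c,d}; new: +{$,a,c,d}
  FOLLOW(S)={$,a,c,d}  FOLLOW(A)={$,a,c,d}  FOLLOW(B)={a,c,d}
iter 2:
  A→S B B: FOLLOW(B) ⊇ FOLLOW(A) ⊇ {$,a,c,d}; new: +{$}
  FOLLOW(S)={$,a,c,d}  FOLLOW(A)={$,a,c,d}  FOLLOW(B)={$,a,c,d}
iter 3: (no change)
  FOLLOW(S)={$,a,c,d}  FOLLOW(A)={$,a,c,d}  FOLLOW(B)={$,a,c,d}

FOLLOW(S) = ["$", "a", "c", "d"]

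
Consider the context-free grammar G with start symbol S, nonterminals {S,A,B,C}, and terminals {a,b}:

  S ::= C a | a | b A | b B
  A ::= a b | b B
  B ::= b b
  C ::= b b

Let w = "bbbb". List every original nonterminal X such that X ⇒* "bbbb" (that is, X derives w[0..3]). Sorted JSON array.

Convert to CNF:
  S -> C T0 | T1 A | T1 B | a
  A -> T0 T1 | T1 B
  B -> T1 T1
  C -> T1 T1
  T0 -> a
  T1 -> b

CYK table (by increasing span), restricted to cells inside w[0..3]:
  [0..0]={T1}  "b"  orig:{}
  [1..1]={T1}  "b"  orig:{}
  [2..2]={T1}  "b"  orig:{}
  [3..3]={T1}  "b"  orig:{}
  [0..1]={B,C}  "bb"
  [1..2]={B,C}  "bb"
  [2..3]={B,C}  "bb"
  [0..2]={A,S}  "bbb"
  [1..3]={A,S}  "bbb"
  [0..3]={S}  "bbbb"

Original NTs in T[0,3] deriving "bbbb": ["S"]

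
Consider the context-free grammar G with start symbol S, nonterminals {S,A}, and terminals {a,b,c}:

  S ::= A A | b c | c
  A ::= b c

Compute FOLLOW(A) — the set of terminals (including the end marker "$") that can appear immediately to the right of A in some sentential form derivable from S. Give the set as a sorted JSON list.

FIRST iteration:
iter 1:
  A via A→b c: +{b}
  S via S→A A: +{b}
  S via S→c: +{c}
  FIRST[S]={b,c}  FIRST[A]={b}
iter 2: (stable)
  FIRST[S]={b,c}  FIRST[A]={b}

FOLLOW sets:
FOLLOW(S) := {$}
iter 1:
  S→A A: FOLLOW(A) ⊇ FIRST(A) = {b}; new: +{b}
  S→A A: FOLLOW(A) ⊇ FOLLOW(S) ⊇ {$}; new: +{$}
  S: {$}  A: {$,b}
iter 2: done
  S: {$}  A: {$,b}

FOLLOW(A) = ["$", "b"]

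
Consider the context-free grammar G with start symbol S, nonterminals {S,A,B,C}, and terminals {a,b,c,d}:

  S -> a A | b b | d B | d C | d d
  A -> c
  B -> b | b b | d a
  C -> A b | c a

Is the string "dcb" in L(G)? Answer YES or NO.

CNF form of G:
  S -> T0 T0 | T1 B | T1 C | T1 T1 | T2 A
  A -> c
  B -> T0 T0 | T1 T2 | b
  C -> A T0 | T3 T2
  T0 -> b
  T1 -> d
  T2 -> a
  T3 -> c

Fill CYK table bottom-up:
  cell(0,0) d: {T1}  orig:{}
  cell(1,1) c: {A,T3}  orig:{A}
  cell(2,2) b: {B,T0}  orig:{B}
  cell(0,1) dc: ∅
  cell(1,2) cb: {C}
  cell(0,2) dcb: {S}

S ∈ T[0,2] ⇒ YES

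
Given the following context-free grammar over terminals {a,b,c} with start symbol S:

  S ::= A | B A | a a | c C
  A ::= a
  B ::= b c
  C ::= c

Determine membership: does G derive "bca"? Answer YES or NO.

CNF form of G:
  S -> B A | T1 C | T2 T2 | a
  A -> a
  B -> T0 T1
  C -> c
  T0 -> b
  T1 -> c
  T2 -> a

CYK table (by increasing span):
  [0..0]={T0}  "b"  orig:{}
  [1..1]={C,T1}  "c"  orig:{C}
  [2..2]={A,S,T2}  "a"  orig:{A,S}
  [0..1]={B}  "bc"
  [1..2]=∅  "ca"
  [0..2]={S}  "bca"

S ∈ T[0,2] ⇒ YES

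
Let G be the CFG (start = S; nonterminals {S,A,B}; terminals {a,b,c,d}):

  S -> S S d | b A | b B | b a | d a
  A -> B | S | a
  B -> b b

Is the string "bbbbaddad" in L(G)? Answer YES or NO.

CNF form of G:
  S -> S X4 | T0 T2 | T1 A | T1 B | T1 T2
  A -> S X3 | T0 T2 | T1 A | T1 B | T1 T1 | T1 T2 | a
  B -> T1 T1
  T0 -> d
  T1 -> b
  T2 -> a
  X3 -> S T0
  X4 -> S T0

CYK table (by increasing span):
  cell(0,0) b: {T1}  orig:{}
  cell(1,1) b: {T1}  orig:{}
  cell(2,2) b: {T1}  orig:{}
  cell(3,3) b: {T1}  orig:{}
  cell(4,4) a: {A,T2}  orig:{A}
  cell(5,5) d: {T0}  orig:{}
  cell(6,6) d: {T0}  orig:{}
  cell(7,7) a: {A,T2}  orig:{A}
  cell(8,8) d: {T0}  orig:{}
  cell(0,1) bb: {A,B}
  cell(1,2) bb: {A,B}
  cell(2,3) bb: {A,B}
  cell(3,4) ba: {A,S}
  cell(4,5) ad: ∅
  cell(5,6) dd: ∅
  cell(6,7) da: {A,S}
  cell(7,8) ad: ∅
  cell(0,2) bbb: {A,S}
  cell(1,3) bbb: {A,S}
  cell(2,4) bba: {A,S}
  cell(3,5) bad: {X3,X4}  orig:{}
  cell(4,6) add: ∅
  cell(5,7) dda: ∅
  cell(6,8) dad: {X3,X4}  orig:{}
  cell(0,3) bbbb: {A,S}
  cell(1,4) bbba: {A,S}
  cell(2,5) bbad: {X3,X4}  orig:{}
  cell(3,6) badd: ∅
  cell(4,7) adda: ∅
  cell(5,8) ddad: ∅
  cell(0,4) bbbba: {A,S}
  cell(1,5) bbbad: {X3,X4}  orig:{}
  cell(2,6) bbadd: ∅
  cell(3,7) badda: ∅
  cell(4,8) addad: ∅
  cell(0,5) bbbbad: {A,S,X3,X4}  orig:{A,S}
  cell(1,6) bbbadd: ∅
  cell(2,7) bbadda: ∅
  cell(3,8) baddad: ∅
  cell(0,6) bbbbadd: {X3,X4}  orig:{}
  cell(1,7) bbbadda: ∅
  cell(2,8) bbaddad: ∅
  cell(0,7) bbbbadda: ∅
  cell(1,8) bbbaddad: ∅
  cell(0,8) bbbbaddad: {A,S}

S ∈ T[0,8] ⇒ YES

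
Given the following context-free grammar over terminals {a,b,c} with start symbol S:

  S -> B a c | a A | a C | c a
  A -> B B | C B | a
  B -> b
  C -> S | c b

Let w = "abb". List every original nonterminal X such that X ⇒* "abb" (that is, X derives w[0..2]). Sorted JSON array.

Convert to CNF:
  S -> B X4 | T0 A | T0 C | T1 T0
  A -> B B | C B | a
  B -> b
  C -> B X3 | T0 A | T0 C | T1 T0 | T1 T2
  T0 -> a
  T1 -> c
  T2 -> b
  X3 -> T0 T1
  X4 -> T0 T1

Fill CYK table bottom-up, restricted to cells inside w[0..2]:
  cell(0,0) a: {A,T0}  orig:{A}
  cell(1,1) b: {B,T2}  orig:{B}
  cell(2,2) b: {B,T2}  orig:{B}
  cell(0,1) ab: ∅
  cell(1,2) bb: {A}
  cell(0,2) abb: {C,S}

Original NTs in T[0,2] deriving "abb": ["C", "S"]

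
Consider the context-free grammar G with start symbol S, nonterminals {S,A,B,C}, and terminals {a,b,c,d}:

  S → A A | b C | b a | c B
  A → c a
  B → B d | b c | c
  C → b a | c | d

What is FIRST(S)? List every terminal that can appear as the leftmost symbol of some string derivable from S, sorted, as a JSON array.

FIRST iteration:
round 1:
  A via A→c a: +{c}
  B via B→b c: +{b}
  B via B→c: +{c}
  C via C→b a: +{b}
  C via C→c: +{c}
  C via C→d: +{d}
  S via S→A A: +{c}
  S via S→b C: +{b}
  FIRST[S]={b,c}  FIRST[A]={c}  FIRST[B]={b,c}  FIRST[C]={b,c,d}
round 2: done
  FIRST[S]={b,c}  FIRST[A]={c}  FIRST[B]={b,c}  FIRST[C]={b,c,d}

FIRST(S) = ["b", "c"]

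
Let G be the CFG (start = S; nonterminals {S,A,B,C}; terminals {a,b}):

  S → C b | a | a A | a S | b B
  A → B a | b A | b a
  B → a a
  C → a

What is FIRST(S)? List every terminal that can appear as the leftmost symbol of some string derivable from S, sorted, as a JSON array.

FIRST sets, iterate to fixpoint:
[1]
  A via A→b A: +{b}
  B via B→a a: +{a}
  C via C→a: +{a}
  S via S→C b: +{a}
  S via S→b B: +{b}
  FIRST(S)={a,b}  FIRST(A)={b}  FIRST(B)={a}  FIRST(C)={a}
[2]
  A via A→B a: +{a}
  FIRST(S)={a,b}  FIRST(A)={a,b}  FIRST(B)={a}  FIRST(C)={a}
[3] (stable)
  FIRST(S)={a,b}  FIRST(A)={a,b}  FIRST(B)={a}  FIRST(C)={a}

FIRST(S) = ["a", "b"]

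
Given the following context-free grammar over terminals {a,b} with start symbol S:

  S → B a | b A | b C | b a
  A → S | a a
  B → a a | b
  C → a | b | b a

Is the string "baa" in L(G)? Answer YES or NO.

CNF form of G:
  S -> B T0 | T1 A | T1 C | T1 T0
  A -> B T0 | T0 T0 | T1 A | T1 C | T1 T0
  B -> T0 T0 | b
  C -> T1 T0 | a | b
  T0 -> a
  T1 -> b

CYK table (by increasing span):
  [0..0]={B,C,T1}  "b"  orig:{B,C}
  [1..1]={C,T0}  "a"  orig:{C}
  [2..2]={C,T0}  "a"  orig:{C}
  [0..1]={A,C,S}  "ba"
  [1..2]={A,B}  "aa"
  [0..2]={A,S}  "baa"

S ∈ T[0,2] ⇒ YES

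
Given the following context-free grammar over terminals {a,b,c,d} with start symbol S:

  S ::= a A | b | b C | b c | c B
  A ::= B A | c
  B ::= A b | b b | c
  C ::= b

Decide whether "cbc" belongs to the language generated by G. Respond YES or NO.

CNF form of G:
  S -> T0 C | T0 T2 | T1 A | T2 B | b
  A -> B A | c
  B -> A T0 | T0 T0 | c
  C -> b
  T0 -> b
  T1 -> a
  T2 -> c

CYK table (by increasing span):
  cell(0,0) c: {A,B,T2}  orig:{A,B}
  cell(1,1) b: {C,S,T0}  orig:{C,S}
  cell(2,2) c: {A,B,T2}  orig:{A,B}
  cell(0,1) cb: {B}
  cell(1,2) bc: {S}
  cell(0,2) cbc: {A}

S ∉ T[0,2] ⇒ NO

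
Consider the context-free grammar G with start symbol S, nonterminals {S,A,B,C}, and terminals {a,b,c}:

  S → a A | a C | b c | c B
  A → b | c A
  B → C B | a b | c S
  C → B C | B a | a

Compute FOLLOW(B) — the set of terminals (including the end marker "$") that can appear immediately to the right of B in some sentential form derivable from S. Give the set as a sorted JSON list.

FIRST iteration:
[1]
  A via A→b: +{b}
  A via A→c A: +{c}
  B via B→a b: +{a}
  B via B→c S: +{c}
  C via C→B C: +{a,c}
  S via S→a A: +{a}
  S via S→b c: +{b}
  S via S→c B: +{c}
  S: {a,b,c}  A: {b,c}  B: {a,c}  C: {a,c}
[2] (stable)
  S: {a,b,c}  A: {b,c}  B: {a,c}  C: {a,c}

Compute FOLLOW by fixpoint:
initialize: $ ∈ FOLLOW(S)
[1]
  B→C B: FOLLOW(C) ⊇ FIRST(B) = {a,c}; new: +{a,c}
  C→B C: FOLLOW(B) ⊇ FIRST(C) = {a,c}; new: +{a,c}
  S→a A: FOLLOW(A) ⊇ FOLLOW(S) ⊇ {$}; new: +{$}
  S→a C: FOLLOW(C) ⊇ FOLLOW(S) ⊇ {$}; new: +{$}
  S→c B: FOLLOW(B) ⊇ FOLLOW(S) ⊇ {$}; new: +{$}
  S: {$}  A: {$}  B: {$,a,c}  C: {$,a,c}
[2]
  B→c S: FOLLOW(S) ⊇ FOLLOW(B) ⊇ {$,a,c}; new: +{a,c}
  S→a A: FOLLOW(A) ⊇ FOLLOW(S) ⊇ {$,a,c}; new: +{a,c}
  S: {$,a,c}  A: {$,a,c}  B: {$,a,c}  C: {$,a,c}
[3] done
  S: {$,a,c}  A: {$,a,c}  B: {$,a,c}  C: {$,a,c}

FOLLOW(B) = ["$", "a", "c"]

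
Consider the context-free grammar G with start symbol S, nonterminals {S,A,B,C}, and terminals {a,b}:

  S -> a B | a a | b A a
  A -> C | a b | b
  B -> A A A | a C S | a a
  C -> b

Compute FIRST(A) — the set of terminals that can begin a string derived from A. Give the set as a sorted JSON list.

FIRST iteration:
iter 1:
  A via A→a b: +{a}
  A via A→b: +{b}
  B via B→A A A: +{a,b}
  C via C→b: +{b}
  S via S→a B: +{a}
  S via S→b A a: +{b}
  S: {a,b}  A: {a,b}  B: {a,b}  C: {b}
iter 2: (stable)
  S: {a,b}  A: {a,b}  B: {a,b}  C: {b}

FIRST(A) = ["a", "b"]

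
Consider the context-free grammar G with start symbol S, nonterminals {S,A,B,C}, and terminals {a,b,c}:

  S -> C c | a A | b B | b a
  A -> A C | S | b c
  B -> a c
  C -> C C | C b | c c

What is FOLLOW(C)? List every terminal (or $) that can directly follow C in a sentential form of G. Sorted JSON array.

FIRST sets, iterate to fixpoint:
round 1:
  A via A→b c: +{b}
  B via B→a c: +{a}
  C via C→c c: +{c}
  S via S→C c: +{c}
  S via S→a A: +{a}
  S via S→b B: +{b}
  S: {a,b,c}  A: {b}  B: {a}  C: {c}
round 2:
  A via A→S: +{a,c}
  S: {a,b,c}  A: {a,b,c}  B: {a}  C: {c}
round 3: — fixpoint
  S: {a,b,c}  A: {a,b,c}  B: {a}  C: {c}

Compute FOLLOW by fixpoint:
initialize: $ ∈ FOLLOW(S)
iter 1:
  A→A C: FOLLOW(A) ⊇ FIRST(C) = {c}; new: +{c}
  A→A C: FOLLOW(C) ⊇ FOLLOW(A) ⊇ {c}; new: +{c}
  A→S: FOLLOW(S) ⊇ FOLLOW(A) ⊇ {c}; new: +{c}
  C→C b: FOLLOW(C) ⊇ FIRST(b) = {b}; new: +{b}
  S→a A: FOLLOW(A) ⊇ FOLLOW(S) ⊇ {$,c}; new: +{$}
  S→b B: FOLLOW(B) ⊇ FOLLOW(S) ⊇ {$,c}; new: +{$,c}
  FOLLOW[S]={$,c}  FOLLOW[A]={$,c}  FOLLOW[B]={$,c}  FOLLOW[C]={b,c}
iter 2:
  A→A C: FOLLOW(C) ⊇ FOLLOW(A) ⊇ {$,c}; new: +{$}
  FOLLOW[S]={$,c}  FOLLOW[A]={$,c}  FOLLOW[B]={$,c}  FOLLOW[C]={$,b,c}
iter 3: — fixpoint
  FOLLOW[S]={$,c}  FOLLOW[A]={$,c}  FOLLOW[B]={$,c}  FOLLOW[C]={$,b,c}

FOLLOW(C) = ["$", "b", "c"]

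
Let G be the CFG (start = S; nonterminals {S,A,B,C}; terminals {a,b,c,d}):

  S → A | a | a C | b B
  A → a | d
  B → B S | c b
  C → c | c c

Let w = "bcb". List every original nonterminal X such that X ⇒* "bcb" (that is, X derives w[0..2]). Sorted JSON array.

Convert to CNF:
  S -> T1 B | T2 C | a | d
  A -> a | d
  B -> B S | T0 T1
  C -> T0 T0 | c
  T0 -> c
  T1 -> b
  T2 -> a

CYK fill — only the sub-triangle for w[0..2]:
  cell(0,0) b: {T1}  orig:{}
  cell(1,1) c: {C,T0}  orig:{C}
  cell(2,2) b: {T1}  orig:{}
  cell(0,1) bc: ∅
  cell(1,2) cb: {B}
  cell(0,2) bcb: {S}

Original NTs in T[0,2] deriving "bcb": ["S"]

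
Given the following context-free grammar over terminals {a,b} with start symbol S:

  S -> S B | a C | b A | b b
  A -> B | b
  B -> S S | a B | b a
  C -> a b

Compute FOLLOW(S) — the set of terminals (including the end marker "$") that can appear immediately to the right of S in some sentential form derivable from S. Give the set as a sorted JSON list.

Compute FIRST by fixpoint:
[1]
  A via A→b: +{b}
  B via B→a B: +{a}
  B via B→b a: +{b}
  C via C→a b: +{a}
  S via S→a C: +{a}
  S via S→b A: +{b}
  S: {a,b}  A: {b}  B: {a,b}  C: {a}
[2]
  A via A→B: +{a}
  S: {a,b}  A: {a,b}  B: {a,b}  C: {a}
[3] done
  S: {a,b}  A: {a,b}  B: {a,b}  C: {a}

Compute FOLLOW by fixpoint:
seed FOLLOW(S) with $
iter 1:
  B→S S: FOLLOW(S) ⊇ FIRST(S) = {a,b}; new: +{a,b}
  S→S B: FOLLOW(B) ⊇ FOLLOW(S) ⊇ {$,a,b}; new: +{$,a,b}
  S→a C: FOLLOW(C) ⊇ FOLLOW(S) ⊇ {$,a,b}; new: +{$,a,b}
  S→b A: FOLLOW(A) ⊇ FOLLOW(S) ⊇ {$,a,b}; new: +{$,a,b}
  S: {$,a,b}  A: {$,a,b}  B: {$,a,b}  C: {$,a,b}
iter 2: — fixpoint
  S: {$,a,b}  A: {$,a,b}  B: {$,a,b}  C: {$,a,b}

FOLLOW(S) = ["$", "a", "b"]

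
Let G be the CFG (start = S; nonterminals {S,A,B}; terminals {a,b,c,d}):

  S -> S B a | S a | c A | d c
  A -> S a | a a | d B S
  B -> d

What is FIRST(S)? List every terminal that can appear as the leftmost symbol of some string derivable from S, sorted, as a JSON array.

FIRST sets, iterate to fixpoint:
iter 1:
  A via A→a a: +{a}
  A via A→d B S: +{d}
  B via B→d: +{d}
  S via S→c A: +{c}
  S via S→d c: +{d}
  S: {c,d}  A: {a,d}  B: {d}
iter 2:
  A via A→S a: +{c}
  S: {c,d}  A: {a,c,d}  B: {d}
iter 3: (no change)
  S: {c,d}  A: {a,c,d}  B: {d}

FIRST(S) = ["c", "d"]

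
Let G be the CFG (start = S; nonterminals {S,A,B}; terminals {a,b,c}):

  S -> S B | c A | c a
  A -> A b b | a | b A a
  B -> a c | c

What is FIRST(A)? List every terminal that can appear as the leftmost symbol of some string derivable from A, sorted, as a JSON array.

Compute FIRST by fixpoint:
pass 1:
  A via A→a: +{a}
  A via A→b A a: +{b}
  B via B→a c: +{a}
  B via B→c: +{c}
  S via S→c A: +{c}
  FIRST(S)={c}  FIRST(A)={a,b}  FIRST(B)={a,c}
pass 2: done
  FIRST(S)={c}  FIRST(A)={a,b}  FIRST(B)={a,c}

FIRST(A) = ["a", "b"]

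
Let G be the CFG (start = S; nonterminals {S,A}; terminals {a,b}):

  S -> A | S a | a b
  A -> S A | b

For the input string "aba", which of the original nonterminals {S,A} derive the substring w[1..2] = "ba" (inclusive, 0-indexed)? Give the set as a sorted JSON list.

CNF form of G:
  S -> S A | S T0 | T0 T1 | b
  A -> S A | b
  T0 -> a
  T1 -> b

CYK fill — only the sub-triangle for w[1..2]:
  [1..1]={A,S,T1}  "b"  orig:{A,S}
  [2..2]={T0}  "a"  orig:{}
  [1..2]={S}  "ba"

Original NTs in T[1,2] deriving "ba": ["S"]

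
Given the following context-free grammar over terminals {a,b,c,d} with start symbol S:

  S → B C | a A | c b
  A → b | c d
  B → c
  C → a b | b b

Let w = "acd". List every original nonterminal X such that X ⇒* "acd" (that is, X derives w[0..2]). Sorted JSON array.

Convert to CNF:
  S -> B C | T0 T3 | T2 A
  A -> T0 T1 | b
  B -> c
  C -> T2 T3 | T3 T3
  T0 -> c
  T1 -> d
  T2 -> a
  T3 -> b

CYK fill (cells [i..j] with 0 ≤ i ≤ j ≤ 2 only):
  cell(0,0) a: {T2}  orig:{}
  cell(1,1) c: {B,T0}  orig:{B}
  cell(2,2) d: {T1}  orig:{}
  cell(0,1) ac: ∅
  cell(1,2) cd: {A}
  cell(0,2) acd: {S}

Original NTs in T[0,2] deriving "acd": ["S"]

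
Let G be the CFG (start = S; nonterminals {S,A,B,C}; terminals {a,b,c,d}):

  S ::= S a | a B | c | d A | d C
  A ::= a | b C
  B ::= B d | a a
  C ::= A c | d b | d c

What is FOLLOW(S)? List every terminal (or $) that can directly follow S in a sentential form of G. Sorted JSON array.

Compute FIRST by fixpoint:
pass 1:
  A via A→a: +{a}
  A via A→b C: +{b}
  B via B→a a: +{a}
  C via C→A c: +{a,b}
  C via C→d b: +{d}
  S via S→a B: +{a}
  S via S→c: +{c}
  S via S→d A: +{d}
  FIRST[S]={a,c,d}  FIRST[A]={a,b}  FIRST[B]={a}  FIRST[C]={a,b,d}
pass 2: (stable)
  FIRST[S]={a,c,d}  FIRST[A]={a,b}  FIRST[B]={a}  FIRST[C]={a,b,d}

FOLLOW sets:
initialize: $ ∈ FOLLOW(S)
[1]
  B→B d: FOLLOW(B) ⊇ FIRST(d) = {d}; new: +{d}
  C→A c: FOLLOW(A) ⊇ FIRST(c) = {c}; new: +{c}
  S→S a: FOLLOW(S) ⊇ FIRST(a) = {a}; new: +{a}
  S→a B: FOLLOW(B) ⊇ FOLLOW(S) ⊇ {$,a}; new: +{$,a}
  S→d A: FOLLOW(A) ⊇ FOLLOW(S) ⊇ {$,a}; new: +{$,a}
  S→d C: FOLLOW(C) ⊇ FOLLOW(S) ⊇ {$,a}; new: +{$,a}
  S: {$,a}  A: {$,a,c}  B: {$,a,d}  C: {$,a}
[2]
  A→b C: FOLLOW(C) ⊇ FOLLOW(A) ⊇ {$,a,c}; new: +{c}
  S: {$,a}  A: {$,a,c}  B: {$,a,d}  C: {$,a,c}
[3] — fixpoint
  S: {$,a}  A: {$,a,c}  B: {$,a,d}  C: {$,a,c}

FOLLOW(S) = ["$", "a"]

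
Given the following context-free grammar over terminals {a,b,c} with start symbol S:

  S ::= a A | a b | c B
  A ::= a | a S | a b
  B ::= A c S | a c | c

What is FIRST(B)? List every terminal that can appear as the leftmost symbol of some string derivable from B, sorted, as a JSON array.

FIRST sets, iterate to fixpoint:
iter 1:
  A via A→a: +{a}
  B via B→A c S: +{a}
  B via B→c: +{c}
  S via S→a A: +{a}
  S via S→c B: +{c}
  FIRST[S]={a,c}  FIRST[A]={a}  FIRST[B]={a,c}
iter 2: — fixpoint
  FIRST[S]={a,c}  FIRST[A]={a}  FIRST[B]={a,c}

FIRST(B) = ["a", "c"]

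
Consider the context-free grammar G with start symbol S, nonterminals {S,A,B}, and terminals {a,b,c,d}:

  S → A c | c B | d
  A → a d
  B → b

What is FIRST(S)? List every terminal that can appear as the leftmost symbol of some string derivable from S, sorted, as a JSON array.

FIRST iteration:
iter 1:
  A via A→a d: +{a}
  B via B→b: +{b}
  S via S→A c: +{a}
  S via S→c B: +{c}
  S via S→d: +{d}
  FIRST(S)={a,c,d}  FIRST(A)={a}  FIRST(B)={b}
iter 2: (stable)
  FIRST(S)={a,c,d}  FIRST(A)={a}  FIRST(B)={b}

FIRST(S) = ["a", "c", "d"]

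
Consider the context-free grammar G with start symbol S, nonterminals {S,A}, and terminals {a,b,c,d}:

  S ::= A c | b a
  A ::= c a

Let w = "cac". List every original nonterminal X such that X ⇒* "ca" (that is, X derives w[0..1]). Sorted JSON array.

Convert to CNF:
  S -> A T0 | T2 T1
  A -> T0 T1
  T0 -> c
  T1 -> a
  T2 -> b

CYK table (by increasing span) — only the sub-triangle for w[0..1]:
  T[0,0] 'c' = {T0}  orig:{}
  T[1,1] 'a' = {T1}  orig:{}
  T[0,1] 'ca' = {A}

Original NTs in T[0,1] deriving "ca": ["A"]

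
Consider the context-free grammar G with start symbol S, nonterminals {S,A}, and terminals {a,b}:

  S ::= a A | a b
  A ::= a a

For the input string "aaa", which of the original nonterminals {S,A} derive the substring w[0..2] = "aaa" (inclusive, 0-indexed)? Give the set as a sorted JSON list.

Convert to CNF:
  S -> T0 A | T0 T1
  A -> T0 T0
  T0 -> a
  T1 -> b

Fill CYK table bottom-up, restricted to cells inside w[0..2]:
  cell(0,0) a: {T0}  orig:{}
  cell(1,1) a: {T0}  orig:{}
  cell(2,2) a: {T0}  orig:{}
  cell(0,1) aa: {A}
  cell(1,2) aa: {A}
  cell(0,2) aaa: {S}

Original NTs in T[0,2] deriving "aaa": ["S"]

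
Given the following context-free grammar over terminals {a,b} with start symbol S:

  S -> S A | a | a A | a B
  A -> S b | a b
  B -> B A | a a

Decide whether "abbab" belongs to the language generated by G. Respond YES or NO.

Convert to CNF:
  S -> S A | T1 A | T1 B | a
  A -> S T0 | T1 T0
  B -> B A | T1 T1
  T0 -> b
  T1 -> a

CYK fill:
  T[0,0] 'a' = {S,T1}  orig:{S}
  T[1,1] 'b' = {T0}  orig:{}
  T[2,2] 'b' = {T0}  orig:{}
  T[3,3] 'a' = {S,T1}  orig:{S}
  T[4,4] 'b' = {T0}  orig:{}
  T[0,1] 'ab' = {A}
  T[1,2] 'bb' = ∅
  T[2,3] 'ba' = ∅
  T[3,4] 'ab' = {A}
  T[0,2] 'abb' = ∅
  T[1,3] 'bba' = ∅
  T[2,4] 'bab' = ∅
  T[0,3] 'abba' = ∅
  T[1,4] 'bbab' = ∅
  T[0,4] 'abbab' = ∅

S ∉ T[0,4] ⇒ NO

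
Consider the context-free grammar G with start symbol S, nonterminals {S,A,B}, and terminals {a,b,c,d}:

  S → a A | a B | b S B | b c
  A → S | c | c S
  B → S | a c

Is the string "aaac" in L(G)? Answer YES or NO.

CNF form of G:
  S -> T0 A | T0 B | T1 T2 | T1 X5
  A -> T0 A | T0 B | T1 T2 | T1 X3 | T2 S | c
  B -> T0 A | T0 B | T0 T2 | T1 T2 | T1 X4
  T0 -> a
  T1 -> b
  T2 -> c
  X3 -> S B
  X4 -> S B
  X5 -> S B

CYK fill:
  T[0,0] 'a' = {T0}  orig:{}
  T[1,1] 'a' = {T0}  orig:{}
  T[2,2] 'a' = {T0}  orig:{}
  T[3,3] 'c' = {A,T2}  orig:{A}
  T[0,1] 'aa' = ∅
  T[1,2] 'aa' = ∅
  T[2,3] 'ac' = {A,B,S}
  T[0,2] 'aaa' = ∅
  T[1,3] 'aac' = {A,B,S}
  T[0,3] 'aaac' = {A,B,S}

S ∈ T[0,3] ⇒ YES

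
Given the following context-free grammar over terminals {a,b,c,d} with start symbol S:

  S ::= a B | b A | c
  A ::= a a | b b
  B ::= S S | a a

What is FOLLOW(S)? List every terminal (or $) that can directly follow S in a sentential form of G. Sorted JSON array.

FIRST iteration:
pass 1:
  A via A→a a: +{a}
  A via A→b b: +{b}
  B via B→a a: +{a}
  S via S→a B: +{a}
  S via S→b A: +{b}
  S via S→c: +{c}
  FIRST[S]={a,b,c}  FIRST[A]={a,b}  FIRST[B]={a}
pass 2:
  B via B→S S: +{b,c}
  FIRST[S]={a,b,c}  FIRST[A]={a,b}  FIRST[B]={a,b,c}
pass 3: (stable)
  FIRST[S]={a,b,c}  FIRST[A]={a,b}  FIRST[B]={a,b,c}

Compute FOLLOW by fixpoint:
seed FOLLOW(S) with $
pass 1:
  B→S S: FOLLOW(S) ⊇ FIRST(S) = {a,b,c}; new: +{a,b,c}
  S→a B: FOLLOW(B) ⊇ FOLLOW(S) ⊇ {$,a,b,c}; new: +{$,a,b,c}
  S→b A: FOLLOW(A) ⊇ FOLLOW(S) ⊇ {$,a,b,c}; new: +{$,a,b,c}
  FOLLOW(S)={$,a,b,c}  FOLLOW(A)={$,a,b,c}  FOLLOW(B)={$,a,b,c}
pass 2: (no change)
  FOLLOW(S)={$,a,b,c}  FOLLOW(A)={$,a,b,c}  FOLLOW(B)={$,a,b,c}

FOLLOW(S) = ["$", "a", "b", "c"]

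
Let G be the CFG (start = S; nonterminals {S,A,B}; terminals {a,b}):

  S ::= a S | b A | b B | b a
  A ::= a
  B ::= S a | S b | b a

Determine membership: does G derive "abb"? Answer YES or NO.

CNF form of G:
  S -> T0 S | T1 A | T1 B | T1 T0
  A -> a
  B -> S T0 | S T1 | T1 T0
  T0 -> a
  T1 -> b

CYK fill:
  [0..0]={A,T0}  "a"  orig:{A}
  [1..1]={T1}  "b"  orig:{}
  [2..2]={T1}  "b"  orig:{}
  [0..1]=∅  "ab"
  [1..2]=∅  "bb"
  [0..2]=∅  "abb"

S ∉ T[0,2] ⇒ NO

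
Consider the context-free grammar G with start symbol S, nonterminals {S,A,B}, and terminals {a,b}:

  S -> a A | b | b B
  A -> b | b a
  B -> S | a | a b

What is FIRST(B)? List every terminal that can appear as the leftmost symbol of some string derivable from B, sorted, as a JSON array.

FIRST iteration:
round 1:
  A via A→b: +{b}
  B via B→a: +{a}
  S via S→a A: +{a}
  S via S→b: +{b}
  FIRST[S]={a,b}  FIRST[A]={b}  FIRST[B]={a}
round 2:
  B via B→S: +{b}
  FIRST[S]={a,b}  FIRST[A]={b}  FIRST[B]={a,b}
round 3: (no change)
  FIRST[S]={a,b}  FIRST[A]={b}  FIRST[B]={a,b}

FIRST(B) = ["a", "b"]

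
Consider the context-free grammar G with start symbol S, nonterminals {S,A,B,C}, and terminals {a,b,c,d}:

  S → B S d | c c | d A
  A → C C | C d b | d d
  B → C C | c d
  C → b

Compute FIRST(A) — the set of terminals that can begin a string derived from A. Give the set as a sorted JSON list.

FIRST iteration:
[1]
  A via A→d d: +{d}
  B via B→c d: +{c}
  C via C→b: +{b}
  S via S→B S d: +{c}
  S via S→d A: +{d}
  FIRST(S)={c,d}  FIRST(A)={d}  FIRST(B)={c}  FIRST(C)={b}
[2]
  A via A→C C: +{b}
  B via B→C C: +{b}
  S via S→B S d: +{b}
  FIRST(S)={b,c,d}  FIRST(A)={b,d}  FIRST(B)={b,c}  FIRST(C)={b}
[3] (no change)
  FIRST(S)={b,c,d}  FIRST(A)={b,d}  FIRST(B)={b,c}  FIRST(C)={b}

FIRST(A) = ["b", "d"]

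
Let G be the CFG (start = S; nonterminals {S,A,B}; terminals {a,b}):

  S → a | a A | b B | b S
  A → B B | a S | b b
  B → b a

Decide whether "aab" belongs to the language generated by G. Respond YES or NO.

Convert to CNF:
  S -> T0 A | T1 B | T1 S | a
  A -> B B | T0 S | T1 T1
  B -> T1 T0
  T0 -> a
  T1 -> b

CYK table (by increasing span):
  [0..0]={S,T0}  "a"  orig:{S}
  [1..1]={S,T0}  "a"  orig:{S}
  [2..2]={T1}  "b"  orig:{}
  [0..1]={A}  "aa"
  [1..2]=∅  "ab"
  [0..2]=∅  "aab"

S ∉ T[0,2] ⇒ NO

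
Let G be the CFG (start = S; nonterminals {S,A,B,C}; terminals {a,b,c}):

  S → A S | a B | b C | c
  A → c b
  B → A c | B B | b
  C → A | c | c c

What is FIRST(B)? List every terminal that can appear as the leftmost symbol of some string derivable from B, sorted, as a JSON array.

Compute FIRST by fixpoint:
[1]
  A via A→c b: +{c}
  B via B→A c: +{c}
  B via B→b: +{b}
  C via C→A: +{c}
  S via S→A S: +{c}
  S via S→a B: +{a}
  S via S→b C: +{b}
  S: {a,b,c}  A: {c}  B: {b,c}  C: {c}
[2] (stable)
  S: {a,b,c}  A: {c}  B: {b,c}  C: {c}

FIRST(B) = ["b", "c"]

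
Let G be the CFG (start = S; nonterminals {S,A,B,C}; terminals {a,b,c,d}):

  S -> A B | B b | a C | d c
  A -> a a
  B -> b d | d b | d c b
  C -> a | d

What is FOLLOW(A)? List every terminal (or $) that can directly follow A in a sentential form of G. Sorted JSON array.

FIRST sets, iterate to fixpoint:
[1]
  A via A→a a: +{a}
  B via B→b d: +{b}
  B via B→d b: +{d}
  C via C→a: +{a}
  C via C→d: +{d}
  S via S→A B: +{a}
  S via S→B b: +{b,d}
  FIRST[S]={a,b,d}  FIRST[A]={a}  FIRST[B]={b,d}  FIRST[C]={a,d}
[2] done
  FIRST[S]={a,b,d}  FIRST[A]={a}  FIRST[B]={b,d}  FIRST[C]={a,d}

FOLLOW iteration:
FOLLOW(S) := {$}
pass 1:
  S→A B: FOLLOW(A) ⊇ FIRST(B) = {b,d}; new: +{b,d}
  S→A B: FOLLOW(B) ⊇ FOLLOW(S) ⊇ {$}; new: +{$}
  S→B b: FOLLOW(B) ⊇ FIRST(b) = {b}; new: +{b}
  S→a C: FOLLOW(C) ⊇ FOLLOW(S) ⊇ {$}; new: +{$}
  S: {$}  A: {b,d}  B: {$,b}  C: {$}
pass 2: (no change)
  S: {$}  A: {b,d}  B: {$,b}  C: {$}

FOLLOW(A) = ["b", "d"]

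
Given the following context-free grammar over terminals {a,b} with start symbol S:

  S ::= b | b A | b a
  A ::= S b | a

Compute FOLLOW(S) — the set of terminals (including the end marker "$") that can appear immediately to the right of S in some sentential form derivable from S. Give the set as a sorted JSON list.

Compute FIRST by fixpoint:
iter 1:
  A via A→a: +{a}
  S via S→b: +{b}
  FIRST(S)={b}  FIRST(A)={a}
iter 2:
  A via A→S b: +{b}
  FIRST(S)={b}  FIRST(A)={a,b}
iter 3: (stable)
  FIRST(S)={b}  FIRST(A)={a,b}

FOLLOW sets:
seed FOLLOW(S) with $
[1]
  A→S b: FOLLOW(S) ⊇ FIRST(b) = {b}; new: +{b}
  S→b A: FOLLOW(A) ⊇ FOLLOW(S) ⊇ {$,b}; new: +{$,b}
  S: {$,b}  A: {$,b}
[2] (no change)
  S: {$,b}  A: {$,b}

FOLLOW(S) = ["$", "b"]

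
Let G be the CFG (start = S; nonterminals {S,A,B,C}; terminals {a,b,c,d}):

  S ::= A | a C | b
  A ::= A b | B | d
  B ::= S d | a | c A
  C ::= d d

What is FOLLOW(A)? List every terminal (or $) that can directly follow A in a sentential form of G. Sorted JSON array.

FIRST iteration:
pass 1:
  A via A→d: +{d}
  B via B→a: +{a}
  B via B→c A: +{c}
  C via C→d d: +{d}
  S via S→A: +{d}
  S via S→a C: +{a}
  S via S→b: +{b}
  S: {a,b,d}  A: {d}  B: {a,c}  C: {d}
pass 2:
  A via A→B: +{a,c}
  B via B→S d: +{b,d}
  S via S→A: +{c}
  S: {a,b,c,d}  A: {a,c,d}  B: {a,b,c,d}  C: {d}
pass 3:
  A via A→B: +{b}
  S: {a,b,c,d}  A: {a,b,c,d}  B: {a,b,c,d}  C: {d}
pass 4: — fixpoint
  S: {a,b,c,d}  A: {a,b,c,d}  B: {a,b,c,d}  C: {d}

Compute FOLLOW by fixpoint:
FOLLOW(S) := {$}
[1]
  A→A b: FOLLOW(A) ⊇ FIRST(b) = {b}; new: +{b}
  A→B: FOLLOW(B) ⊇ FOLLOW(A) ⊇ {b}; new: +{b}
  B→S d: FOLLOW(S) ⊇ FIRST(d) = {d}; new: +{d}
  S→A: FOLLOW(A) ⊇ FOLLOW(S) ⊇ {$,d}; new: +{$,d}
  S→a C: FOLLOW(C) ⊇ FOLLOW(S) ⊇ {$,d}; new: +{$,d}
  S: {$,d}  A: {$,b,d}  B: {b}  C: {$,d}
[2]
  A→B: FOLLOW(B) ⊇ FOLLOW(A) ⊇ {$,b,d}; new: +{$,d}
  S: {$,d}  A: {$,b,d}  B: {$,b,d}  C: {$,d}
[3] — fixpoint
  S: {$,d}  A: {$,b,d}  B: {$,b,d}  C: {$,d}

FOLLOW(A) = ["$", "b", "d"]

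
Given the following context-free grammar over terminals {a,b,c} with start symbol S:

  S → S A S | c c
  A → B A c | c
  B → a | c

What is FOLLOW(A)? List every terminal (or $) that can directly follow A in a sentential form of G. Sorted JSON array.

FIRST sets, iterate to fixpoint:
pass 1:
  A via A→c: +{c}
  B via B→a: +{a}
  B via B→c: +{c}
  S via S→c c: +{c}
  FIRST[S]={c}  FIRST[A]={c}  FIRST[B]={a,c}
pass 2:
  A via A→B A c: +{a}
  FIRST[S]={c}  FIRST[A]={a,c}  FIRST[B]={a,c}
pass 3: — fixpoint
  FIRST[S]={c}  FIRST[A]={a,c}  FIRST[B]={a,c}

FOLLOW iteration:
FOLLOW(S) := {$}
pass 1:
  A→B A c: FOLLOW(B) ⊇ FIRST(A) = {a,c}; new: +{a,c}
  A→B A c: FOLLOW(A) ⊇ FIRST(c) = {c}; new: +{c}
  S→S A S: FOLLOW(S) ⊇ FIRST(A) = {a,c}; new: +{a,c}
  FOLLOW(S)={$,a,c}  FOLLOW(A)={c}  FOLLOW(B)={a,c}
pass 2: done
  FOLLOW(S)={$,a,c}  FOLLOW(A)={c}  FOLLOW(B)={a,c}

FOLLOW(A) = ["c"]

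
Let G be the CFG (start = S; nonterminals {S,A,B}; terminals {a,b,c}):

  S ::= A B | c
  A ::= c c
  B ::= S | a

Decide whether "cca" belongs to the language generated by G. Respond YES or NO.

Convert to CNF:
  S -> A B | c
  A -> T0 T0
  B -> A B | a | c
  T0 -> c

Fill CYK table bottom-up:
  T[0,0] 'c' = {B,S,T0}  orig:{B,S}
  T[1,1] 'c' = {B,S,T0}  orig:{B,S}
  T[2,2] 'a' = {B}
  T[0,1] 'cc' = {A}
  T[1,2] 'ca' = ∅
  T[0,2] 'cca' = {B,S}

S ∈ T[0,2] ⇒ YES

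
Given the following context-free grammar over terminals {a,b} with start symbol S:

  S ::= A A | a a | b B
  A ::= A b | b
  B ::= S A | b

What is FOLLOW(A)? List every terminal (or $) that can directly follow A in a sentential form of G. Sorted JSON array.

FIRST sets, iterate to fixpoint:
pass 1:
  A via A→b: +{b}
  B via B→b: +{b}
  S via S→A A: +{b}
  S via S→a a: +{a}
  FIRST(S)={a,b}  FIRST(A)={b}  FIRST(B)={b}
pass 2:
  B via B→S A: +{a}
  FIRST(S)={a,b}  FIRST(A)={b}  FIRST(B)={a,b}
pass 3: (no change)
  FIRST(S)={a,b}  FIRST(A)={b}  FIRST(B)={a,b}

FOLLOW sets:
FOLLOW(S) := {$}
round 1:
  A→A b: FOLLOW(A) ⊇ FIRST(b) = {b}; new: +{b}
  B→S A: FOLLOW(S) ⊇ FIRST(A) = {b}; new: +{b}
  S→A A: FOLLOW(A) ⊇ FOLLOW(S) ⊇ {$,b}; new: +{$}
  S→b B: FOLLOW(B) ⊇ FOLLOW(S) ⊇ {$,b}; new: +{$,b}
  FOLLOW[S]={$,b}  FOLLOW[A]={$,b}  FOLLOW[B]={$,b}
round 2: (stable)
  FOLLOW[S]={$,b}  FOLLOW[A]={$,b}  FOLLOW[B]={$,b}

FOLLOW(A) = ["$", "b"]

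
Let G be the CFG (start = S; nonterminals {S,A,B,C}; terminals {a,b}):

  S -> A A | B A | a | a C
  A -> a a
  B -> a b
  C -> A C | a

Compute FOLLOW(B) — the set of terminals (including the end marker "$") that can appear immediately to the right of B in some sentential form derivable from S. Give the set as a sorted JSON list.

FIRST iteration:
iter 1:
  A via A→a a: +{a}
  B via B→a b: +{a}
  C via C→A C: +{a}
  S via S→A A: +{a}
  FIRST[S]={a}  FIRST[A]={a}  FIRST[B]={a}  FIRST[C]={a}
iter 2: (no change)
  FIRST[S]={a}  FIRST[A]={a}  FIRST[B]={a}  FIRST[C]={a}

FOLLOW iteration:
initialize: $ ∈ FOLLOW(S)
[1]
  C→A C: FOLLOW(A) ⊇ FIRST(C) = {a}; new: +{a}
  S→A A: FOLLOW(A) ⊇ FOLLOW(S) ⊇ {$}; new: +{$}
  S→B A: FOLLOW(B) ⊇ FIRST(A) = {a}; new: +{a}
  S→a C: FOLLOW(C) ⊇ FOLLOW(S) ⊇ {$}; new: +{$}
  FOLLOW(S)={$}  FOLLOW(A)={$,a}  FOLLOW(B)={a}  FOLLOW(C)={$}
[2] (stable)
  FOLLOW(S)={$}  FOLLOW(A)={$,a}  FOLLOW(B)={a}  FOLLOW(C)={$}

FOLLOW(B) = ["a"]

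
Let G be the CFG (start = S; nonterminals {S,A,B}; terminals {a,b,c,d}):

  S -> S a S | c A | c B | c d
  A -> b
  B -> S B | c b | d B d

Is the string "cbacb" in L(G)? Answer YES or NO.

CNF form of G:
  S -> S X5 | T0 A | T0 B | T0 T2
  A -> b
  B -> S B | T0 T1 | T2 X4
  T0 -> c
  T1 -> b
  T2 -> d
  T3 -> a
  X4 -> B T2
  X5 -> T3 S

CYK table (by increasing span):
  T[0,0] 'c' = {T0}  orig:{}
  T[1,1] 'b' = {A,T1}  orig:{A}
  T[2,2] 'a' = {T3}  orig:{}
  T[3,3] 'c' = {T0}  orig:{}
  T[4,4] 'b' = {A,T1}  orig:{A}
  T[0,1] 'cb' = {B,S}
  T[1,2] 'ba' = ∅
  T[2,3] 'ac' = ∅
  T[3,4] 'cb' = {B,S}
  T[0,2] 'cba' = ∅
  T[1,3] 'bac' = ∅
  T[2,4] 'acb' = {X5}  orig:{}
  T[0,3] 'cbac' = ∅
  T[1,4] 'bacb' = ∅
  T[0,4] 'cbacb' = {S}

S ∈ T[0,4] ⇒ YES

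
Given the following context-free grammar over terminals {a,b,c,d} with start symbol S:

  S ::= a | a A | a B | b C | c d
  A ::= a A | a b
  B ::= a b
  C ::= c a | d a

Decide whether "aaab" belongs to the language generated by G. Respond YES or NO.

Convert to CNF:
  S -> T0 A | T0 B | T1 C | T2 T3 | a
  A -> T0 A | T0 T1
  B -> T0 T1
  C -> T2 T0 | T3 T0
  T0 -> a
  T1 -> b
  T2 -> c
  T3 -> d

CYK fill:
  [0..0]={S,T0}  "a"  orig:{S}
  [1..1]={S,T0}  "a"  orig:{S}
  [2..2]={S,T0}  "a"  orig:{S}
  [3..3]={T1}  "b"  orig:{}
  [0..1]=∅  "aa"
  [1..2]=∅  "aa"
  [2..3]={A,B}  "ab"
  [0..2]=∅  "aaa"
  [1..3]={A,S}  "aab"
  [0..3]={A,S}  "aaab"

S ∈ T[0,3] ⇒ YES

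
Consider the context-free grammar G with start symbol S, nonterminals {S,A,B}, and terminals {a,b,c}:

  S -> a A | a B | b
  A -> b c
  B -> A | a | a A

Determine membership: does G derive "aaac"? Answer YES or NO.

Convert to CNF:
  S -> T2 A | T2 B | b
  A -> T0 T1
  B -> T0 T1 | T2 A | a
  T0 -> b
  T1 -> c
  T2 -> a

CYK fill:
  cell(0,0) a: {B,T2}  orig:{B}
  cell(1,1) a: {B,T2}  orig:{B}
  cell(2,2) a: {B,T2}  orig:{B}
  cell(3,3) c: {T1}  orig:{}
  cell(0,1) aa: {S}
  cell(1,2) aa: {S}
  cell(2,3) ac: ∅
  cell(0,2) aaa: ∅
  cell(1,3) aac: ∅
  cell(0,3) aaac: ∅

S ∉ T[0,3] ⇒ NO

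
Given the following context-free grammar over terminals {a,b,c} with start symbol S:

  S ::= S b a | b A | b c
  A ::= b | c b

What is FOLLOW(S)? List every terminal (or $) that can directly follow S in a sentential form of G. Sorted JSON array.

Compute FIRST by fixpoint:
iter 1:
  A via A→b: +{b}
  A via A→c b: +{c}
  S via S→b A: +{b}
  FIRST(S)={b}  FIRST(A)={b,c}
iter 2: (no change)
  FIRST(S)={b}  FIRST(A)={b,c}

FOLLOW iteration:
seed FOLLOW(S) with $
iter 1:
  S→S b a: FOLLOW(S) ⊇ FIRST(b) = {b}; new: +{b}
  S→b A: FOLLOW(A) ⊇ FOLLOW(S) ⊇ {$,b}; new: +{$,b}
  FOLLOW(S)={$,b}  FOLLOW(A)={$,b}
iter 2: done
  FOLLOW(S)={$,b}  FOLLOW(A)={$,b}

FOLLOW(S) = ["$", "b"]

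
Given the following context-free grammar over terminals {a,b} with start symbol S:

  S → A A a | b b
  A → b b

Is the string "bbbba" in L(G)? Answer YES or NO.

Convert to CNF:
  S -> A X2 | T0 T0
  A -> T0 T0
  T0 -> b
  T1 -> a
  X2 -> A T1

Fill CYK table bottom-up:
  T[0,0] 'b' = {T0}  orig:{}
  T[1,1] 'b' = {T0}  orig:{}
  T[2,2] 'b' = {T0}  orig:{}
  T[3,3] 'b' = {T0}  orig:{}
  T[4,4] 'a' = {T1}  orig:{}
  T[0,1] 'bb' = {A,S}
  T[1,2] 'bb' = {A,S}
  T[2,3] 'bb' = {A,S}
  T[3,4] 'ba' = ∅
  T[0,2] 'bbb' = ∅
  T[1,3] 'bbb' = ∅
  T[2,4] 'bba' = {X2}  orig:{}
  T[0,3] 'bbbb' = ∅
  T[1,4] 'bbba' = ∅
  T[0,4] 'bbbba' = {S}

S ∈ T[0,4] ⇒ YES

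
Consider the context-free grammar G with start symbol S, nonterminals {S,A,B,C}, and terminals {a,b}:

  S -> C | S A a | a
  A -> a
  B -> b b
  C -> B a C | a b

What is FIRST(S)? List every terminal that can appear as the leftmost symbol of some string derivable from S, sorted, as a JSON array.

FIRST iteration:
pass 1:
  A via A→a: +{a}
  B via B→b b: +{b}
  C via C→B a C: +{b}
  C via C→a b: +{a}
  S via S→C: +{a,b}
  FIRST(S)={a,b}  FIRST(A)={a}  FIRST(B)={b}  FIRST(C)={a,b}
pass 2: (stable)
  FIRST(S)={a,b}  FIRST(A)={a}  FIRST(B)={b}  FIRST(C)={a,b}

FIRST(S) = ["a", "b"]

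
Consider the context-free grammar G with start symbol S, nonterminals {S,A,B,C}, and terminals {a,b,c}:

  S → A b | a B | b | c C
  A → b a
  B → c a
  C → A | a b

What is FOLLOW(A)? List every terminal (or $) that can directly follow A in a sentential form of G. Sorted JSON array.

Compute FIRST by fixpoint:
pass 1:
  A via A→b a: +{b}
  B via B→c a: +{c}
  C via C→A: +{b}
  C via C→a b: +{a}
  S via S→A b: +{b}
  S via S→a B: +{a}
  S via S→c C: +{c}
  FIRST(S)={a,b,c}  FIRST(A)={b}  FIRST(B)={c}  FIRST(C)={a,b}
pass 2: — fixpoint
  FIRST(S)={a,b,c}  FIRST(A)={b}  FIRST(B)={c}  FIRST(C)={a,b}

FOLLOW sets:
FOLLOW(S) := {$}
round 1:
  S→A b: FOLLOW(A) ⊇ FIRST(b) = {b}; new: +{b}
  S→a B: FOLLOW(B) ⊇ FOLLOW(S) ⊇ {$}; new: +{$}
  S→c C: FOLLOW(C) ⊇ FOLLOW(S) ⊇ {$}; new: +{$}
  FOLLOW[S]={$}  FOLLOW[A]={b}  FOLLOW[B]={$}  FOLLOW[C]={$}
round 2:
  C→A: FOLLOW(A) ⊇ FOLLOW(C) ⊇ {$}; new: +{$}
  FOLLOW[S]={$}  FOLLOW[A]={$,b}  FOLLOW[B]={$}  FOLLOW[C]={$}
round 3: (stable)
  FOLLOW[S]={$}  FOLLOW[A]={$,b}  FOLLOW[B]={$}  FOLLOW[C]={$}

FOLLOW(A) = ["$", "b"]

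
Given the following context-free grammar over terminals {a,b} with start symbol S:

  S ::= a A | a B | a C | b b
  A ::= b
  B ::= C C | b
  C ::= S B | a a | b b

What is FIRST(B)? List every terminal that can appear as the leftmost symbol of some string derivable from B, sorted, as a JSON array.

FIRST iteration:
iter 1:
  A via A→b: +{b}
  B via B→b: +{b}
  C via C→a a: +{a}
  C via C→b b: +{b}
  S via S→a A: +{a}
  S via S→b b: +{b}
  S: {a,b}  A: {b}  B: {b}  C: {a,b}
iter 2:
  B via B→C C: +{a}
  S: {a,b}  A: {b}  B: {a,b}  C: {a,b}
iter 3: (stable)
  S: {a,b}  A: {b}  B: {a,b}  C: {a,b}

FIRST(B) = ["a", "b"]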